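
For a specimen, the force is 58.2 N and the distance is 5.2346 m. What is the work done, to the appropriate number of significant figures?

305 J

work done = 58.2 N × 5.2346 m = 304.65372 J.
58.2 has 3 significant figures; 5.2346 has 5.
Division/multiplication keeps the fewest: 3 significant figures.
Rounded: 305 J.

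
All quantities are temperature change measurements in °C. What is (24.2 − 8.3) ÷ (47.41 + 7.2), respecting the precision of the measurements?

0.291

24.2 − 8.3 = 15.9, limited to 1 d.p. → 3 s.f.; 47.41 + 7.2 = 54.61, limited to 1 d.p. → 3 s.f.
Carrying full precision, 15.9 ÷ 54.61 = 0.291155466032…; keep min(3, 3) = 3 s.f.
Rounded to 3 significant figures: 0.291.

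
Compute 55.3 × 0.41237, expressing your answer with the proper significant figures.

22.8

55.3 × 0.41237 = 22.804061
Multiplication/division keeps the fewest significant figures: 55.3 → 3 s.f., 0.41237 → 5 s.f.; limit is 3.
Rounded to 3 significant figures: 22.8.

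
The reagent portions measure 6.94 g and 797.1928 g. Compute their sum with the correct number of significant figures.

804.13 g

6.94 g + 797.1928 g = 804.1328 g.
Addition/subtraction keeps the fewest decimal places: 6.94 → 2 decimal places, 797.1928 → 4 decimal places; limit is 2.
Rounded to 2 decimal places: 804.13 g.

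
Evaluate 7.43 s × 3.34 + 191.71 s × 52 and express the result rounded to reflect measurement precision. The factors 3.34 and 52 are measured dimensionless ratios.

1.0 × 10⁴ s

7.43 × 3.34 = 24.8162 → 24.8 s (3 s.f., last digit at the 10^-1 place).
191.71 × 52 = 9968.92 → 1.0 × 10⁴ s (2 s.f., last digit at the 10^3 place).
Sum: 9993.7362 s; keep the coarser place, 10^3.
Result: 1.0 × 10⁴ s.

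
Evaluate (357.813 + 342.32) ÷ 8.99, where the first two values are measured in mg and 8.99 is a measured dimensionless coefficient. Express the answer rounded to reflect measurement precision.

357.813 mg + 342.32 mg = 700.133 mg; the sum is limited to 2 decimal places (5 s.f.).
Carrying full precision, 700.133 ÷ 8.99 = 77.8790878754… mg; 8.99 has 3 s.f., so the result keeps min(5, 3) = 3 s.f.
Rounded to 3 significant figures: 77.9 mg.

77.9 mg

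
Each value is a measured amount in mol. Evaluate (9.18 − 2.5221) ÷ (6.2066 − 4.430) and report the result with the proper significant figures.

9.18 − 2.5221 = 6.6579, limited to 2 d.p. → 3 s.f.; 6.2066 − 4.430 = 1.7766, limited to 3 d.p. → 4 s.f.
Carrying full precision, 6.6579 ÷ 1.7766 = 3.74755150287…; keep min(3, 4) = 3 s.f.
Rounded to 3 significant figures: 3.75.

3.75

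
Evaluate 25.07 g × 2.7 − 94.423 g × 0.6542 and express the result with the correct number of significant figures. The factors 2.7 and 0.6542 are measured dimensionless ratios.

6 g

25.07 × 2.7 = 67.689 → 68 g (2 s.f., last digit at the 10^0 place).
94.423 × 0.6542 = 61.7715266 → 61.77 g (4 s.f., last digit at the 10^-2 place).
Difference: 5.9174734 g; keep the coarser place, 10^0.
Result: 6 g.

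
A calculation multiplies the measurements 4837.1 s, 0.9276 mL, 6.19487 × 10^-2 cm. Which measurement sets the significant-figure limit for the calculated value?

0.9276 mL

4837.1 s → 5 s.f.; 0.9276 mL → 4 s.f.; 6.19487 × 10^-2 cm → 6 s.f.
The fewest is 4 significant figures, from 0.9276 mL.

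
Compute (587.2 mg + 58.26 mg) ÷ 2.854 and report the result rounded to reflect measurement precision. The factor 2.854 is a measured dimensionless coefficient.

587.2 mg + 58.26 mg = 645.46 mg; the sum is limited to 1 decimal place (4 s.f.).
Carrying full precision, 645.46 ÷ 2.854 = 226.159775753… mg; 2.854 has 4 s.f., so the result keeps min(4, 4) = 4 s.f.
Rounded to 4 significant figures: 226.2 mg.

226.2 mg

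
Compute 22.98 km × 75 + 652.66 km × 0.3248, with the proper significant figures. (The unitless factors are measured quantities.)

1.9 × 10^3 km

22.98 × 75 = 1723.5 → 1.7 × 10^3 km (2 s.f., last digit at the 10^2 place).
652.66 × 0.3248 = 211.983968 → 2.120 × 10^2 km (4 s.f., last digit at the 10^-1 place).
Sum: 1935.483968 km; keep the coarser place, 10^2.
Result: 1.9 × 10^3 km.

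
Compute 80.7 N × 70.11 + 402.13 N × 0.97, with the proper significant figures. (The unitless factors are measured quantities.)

80.7 × 70.11 = 5657.877 → 5.66 × 10³ N (3 s.f., last digit at the 10^1 place).
402.13 × 0.97 = 390.0661 → 3.9 × 10² N (2 s.f., last digit at the 10^1 place).
Sum: 6047.9431 N; keep the coarser place, 10^1.
Result: 6.05 × 10³ N.

6.05 × 10³ N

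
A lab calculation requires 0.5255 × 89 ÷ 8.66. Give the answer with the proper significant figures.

0.5255 × 89 ÷ 8.66 = 5.40063510393…
Multiplication/division keeps the fewest significant figures: 0.5255 → 4 s.f., 89 → 2 s.f., 8.66 → 3 s.f.; limit is 2.
Rounded to 2 significant figures: 5.4.

5.4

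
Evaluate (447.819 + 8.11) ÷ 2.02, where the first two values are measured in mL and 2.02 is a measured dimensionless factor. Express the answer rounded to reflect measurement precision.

447.819 mL + 8.11 mL = 455.929 mL; the sum is limited to 2 decimal places (5 s.f.).
Carrying full precision, 455.929 ÷ 2.02 = 225.707425743… mL; 2.02 has 3 s.f., so the result keeps min(5, 3) = 3 s.f.
Rounded to 3 significant figures: 2.26 × 10² mL.

2.26 × 10² mL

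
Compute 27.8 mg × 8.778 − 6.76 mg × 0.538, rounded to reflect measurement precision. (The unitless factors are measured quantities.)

2.40 × 10^2 mg

27.8 × 8.778 = 244.0284 → 244 mg (3 s.f., last digit at the 10^0 place).
6.76 × 0.538 = 3.63688 → 3.64 mg (3 s.f., last digit at the 10^-2 place).
Difference: 240.39152 mg; keep the coarser place, 10^0.
Result: 2.40 × 10^2 mg.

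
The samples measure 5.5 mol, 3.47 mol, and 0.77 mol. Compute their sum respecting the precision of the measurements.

9.7 mol

5.5 mol + 3.47 mol + 0.77 mol = 9.74 mol.
Addition/subtraction keeps the fewest decimal places: 5.5 → 1 decimal place, 3.47 → 2 decimal places, 0.77 → 2 decimal places; limit is 1.
Rounded to 1 decimal place: 9.7 mol.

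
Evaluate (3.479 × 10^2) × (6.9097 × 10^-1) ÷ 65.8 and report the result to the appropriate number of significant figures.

(3.479 × 10^2) × (6.9097 × 10^-1) ÷ 65.8 = 3.65332010638…
Multiplication/division keeps the fewest significant figures: 3.479 × 10^2 → 4 s.f., 6.9097 × 10^-1 → 5 s.f., 65.8 → 3 s.f.; limit is 3.
Rounded to 3 significant figures: 3.65.

3.65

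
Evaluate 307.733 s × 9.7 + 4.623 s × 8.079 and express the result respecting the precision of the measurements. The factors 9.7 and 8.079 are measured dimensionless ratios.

3.0 × 10³ s

307.733 × 9.7 = 2985.0101 → 3.0 × 10³ s (2 s.f., last digit at the 10^2 place).
4.623 × 8.079 = 37.349217 → 37.35 s (4 s.f., last digit at the 10^-2 place).
Sum: 3022.359317 s; keep the coarser place, 10^2.
Result: 3.0 × 10³ s.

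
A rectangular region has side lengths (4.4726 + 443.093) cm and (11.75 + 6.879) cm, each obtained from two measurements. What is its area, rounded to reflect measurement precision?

4.4726 + 443.093 = 447.5656, limited to 3 d.p. → 6 s.f.; 11.75 + 6.879 = 18.629, limited to 2 d.p. → 4 s.f.
Carrying full precision, 447.5656 × 18.629 = 8337.6995624; keep min(6, 4) = 4 s.f.
Rounded to 4 significant figures: 8.338 × 10^3 cm².

8.338 × 10^3 cm²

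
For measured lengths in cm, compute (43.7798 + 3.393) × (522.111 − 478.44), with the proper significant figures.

43.7798 + 3.393 = 47.1728, limited to 3 d.p. → 5 s.f.; 522.111 − 478.44 = 43.671, limited to 2 d.p. → 4 s.f.
Carrying full precision, 47.1728 × 43.671 = 2060.0833488; keep min(5, 4) = 4 s.f.
Rounded to 4 significant figures: 2060. cm².

2060. cm²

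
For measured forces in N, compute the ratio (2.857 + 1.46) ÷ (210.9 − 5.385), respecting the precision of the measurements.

0.0210

2.857 + 1.46 = 4.317, limited to 2 d.p. → 3 s.f.; 210.9 − 5.385 = 205.515, limited to 1 d.p. → 4 s.f.
Carrying full precision, 4.317 ÷ 205.515 = 0.0210057660025…; keep min(3, 4) = 3 s.f.
Rounded to 3 significant figures: 0.0210.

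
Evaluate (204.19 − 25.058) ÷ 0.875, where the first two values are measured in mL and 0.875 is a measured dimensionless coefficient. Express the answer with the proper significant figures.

205 mL

204.19 mL − 25.058 mL = 179.132 mL; the difference is limited to 2 decimal places (5 s.f.).
Carrying full precision, 179.132 ÷ 0.875 = 204.722285714… mL; 0.875 has 3 s.f., so the result keeps min(5, 3) = 3 s.f.
Rounded to 3 significant figures: 205 mL.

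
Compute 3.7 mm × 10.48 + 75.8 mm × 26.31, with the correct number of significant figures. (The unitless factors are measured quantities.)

3.7 × 10.48 = 38.776 → 39 mm (2 s.f., last digit at the 10^0 place).
75.8 × 26.31 = 1994.298 → 1.99 × 10^3 mm (3 s.f., last digit at the 10^1 place).
Sum: 2033.074 mm; keep the coarser place, 10^1.
Result: 2.03 × 10^3 mm.

2.03 × 10^3 mm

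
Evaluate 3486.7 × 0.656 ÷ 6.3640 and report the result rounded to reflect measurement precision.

3.59 × 10^2

3486.7 × 0.656 ÷ 6.3640 = 359.408422376…
Multiplication/division keeps the fewest significant figures: 3486.7 → 5 s.f., 0.656 → 3 s.f., 6.3640 → 5 s.f.; limit is 3.
Rounded to 3 significant figures: 3.59 × 10^2.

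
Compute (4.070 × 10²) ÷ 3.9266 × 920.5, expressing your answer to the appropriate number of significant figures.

(4.070 × 10²) ÷ 3.9266 × 920.5 = 95411.6793154…
Multiplication/division keeps the fewest significant figures: 4.070 × 10² → 4 s.f., 3.9266 → 5 s.f., 920.5 → 4 s.f.; limit is 4.
Rounded to 4 significant figures: 9.541 × 10⁴.

9.541 × 10⁴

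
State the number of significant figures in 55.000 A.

55.000: trailing zeros after a decimal point are significant.

5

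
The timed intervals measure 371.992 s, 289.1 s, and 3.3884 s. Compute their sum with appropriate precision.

371.992 s + 289.1 s + 3.3884 s = 664.4804 s.
Addition/subtraction keeps the fewest decimal places: 371.992 → 3 decimal places, 289.1 → 1 decimal place, 3.3884 → 4 decimal places; limit is 1.
Rounded to 1 decimal place: 664.5 s.

664.5 s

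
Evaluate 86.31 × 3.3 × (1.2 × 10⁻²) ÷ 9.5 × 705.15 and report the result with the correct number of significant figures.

2.5 × 10²

86.31 × 3.3 × (1.2 × 10⁻²) ÷ 9.5 × 705.15 = 253.696343305…
Multiplication/division keeps the fewest significant figures: 86.31 → 4 s.f., 3.3 → 2 s.f., 1.2 × 10⁻² → 2 s.f., 9.5 → 2 s.f., 705.15 → 5 s.f.; limit is 2.
Rounded to 2 significant figures: 2.5 × 10².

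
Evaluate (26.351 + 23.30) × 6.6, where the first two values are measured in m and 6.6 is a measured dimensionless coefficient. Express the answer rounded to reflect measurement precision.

26.351 m + 23.30 m = 49.651 m; the sum is limited to 2 decimal places (4 s.f.).
Carrying full precision, 49.651 × 6.6 = 327.6966 m; 6.6 has 2 s.f., so the result keeps min(4, 2) = 2 s.f.
Rounded to 2 significant figures: 3.3 × 10² m.

3.3 × 10² m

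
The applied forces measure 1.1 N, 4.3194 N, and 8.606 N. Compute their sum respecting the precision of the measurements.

14.0 N

1.1 N + 4.3194 N + 8.606 N = 14.0254 N.
Addition/subtraction keeps the fewest decimal places: 1.1 → 1 decimal place, 4.3194 → 4 decimal places, 8.606 → 3 decimal places; limit is 1.
Rounded to 1 decimal place: 14.0 N.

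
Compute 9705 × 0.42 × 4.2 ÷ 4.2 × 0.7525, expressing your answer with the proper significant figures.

3.1 × 10^3

9705 × 0.42 × 4.2 ÷ 4.2 × 0.7525 = 3067.26525
Multiplication/division keeps the fewest significant figures: 9705 → 4 s.f., 0.42 → 2 s.f., 4.2 → 2 s.f., 4.2 → 2 s.f., 0.7525 → 4 s.f.; limit is 2.
Rounded to 2 significant figures: 3.1 × 10^3.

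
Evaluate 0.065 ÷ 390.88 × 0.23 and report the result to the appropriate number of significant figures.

3.8 × 10^-5

0.065 ÷ 390.88 × 0.23 = 0.0000382470323373…
Multiplication/division keeps the fewest significant figures: 0.065 → 2 s.f., 390.88 → 5 s.f., 0.23 → 2 s.f.; limit is 2.
Rounded to 2 significant figures: 3.8 × 10^-5.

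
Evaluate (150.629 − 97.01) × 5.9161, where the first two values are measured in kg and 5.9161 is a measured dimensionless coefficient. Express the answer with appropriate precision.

3.172 × 10² kg

150.629 kg − 97.01 kg = 53.619 kg; the difference is limited to 2 decimal places (4 s.f.).
Carrying full precision, 53.619 × 5.9161 = 317.2153659 kg; 5.9161 has 5 s.f., so the result keeps min(4, 5) = 4 s.f.
Rounded to 4 significant figures: 3.172 × 10² kg.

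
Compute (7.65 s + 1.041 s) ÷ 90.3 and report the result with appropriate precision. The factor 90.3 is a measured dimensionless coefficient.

7.65 s + 1.041 s = 8.691 s; the sum is limited to 2 decimal places (3 s.f.).
Carrying full precision, 8.691 ÷ 90.3 = 0.0962458471761… s; 90.3 has 3 s.f., so the result keeps min(3, 3) = 3 s.f.
Rounded to 3 significant figures: 0.0962 s.

0.0962 s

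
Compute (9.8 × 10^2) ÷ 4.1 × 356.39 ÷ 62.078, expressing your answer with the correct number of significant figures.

1.4 × 10^3

(9.8 × 10^2) ÷ 4.1 × 356.39 ÷ 62.078 = 1372.23980217…
Multiplication/division keeps the fewest significant figures: 9.8 × 10^2 → 2 s.f., 4.1 → 2 s.f., 356.39 → 5 s.f., 62.078 → 5 s.f.; limit is 2.
Rounded to 2 significant figures: 1.4 × 10^3.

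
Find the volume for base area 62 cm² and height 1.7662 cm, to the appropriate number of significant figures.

1.1 × 10² cm³

volume = 62 cm² × 1.7662 cm = 109.5044 cm³.
62 has 2 significant figures; 1.7662 has 5.
Division/multiplication keeps the fewest: 2 significant figures.
Rounded: 1.1 × 10² cm³.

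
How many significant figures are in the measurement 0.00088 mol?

2

0.00088: leading zeros are not significant.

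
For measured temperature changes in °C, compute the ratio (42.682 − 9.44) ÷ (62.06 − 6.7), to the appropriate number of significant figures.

0.600

42.682 − 9.44 = 33.242, limited to 2 d.p. → 4 s.f.; 62.06 − 6.7 = 55.36, limited to 1 d.p. → 3 s.f.
Carrying full precision, 33.242 ÷ 55.36 = 0.600469653179…; keep min(4, 3) = 3 s.f.
Rounded to 3 significant figures: 0.600.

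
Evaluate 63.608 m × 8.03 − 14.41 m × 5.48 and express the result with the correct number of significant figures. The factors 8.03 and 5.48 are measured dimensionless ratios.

432 m

63.608 × 8.03 = 510.77224 → 511 m (3 s.f., last digit at the 10^0 place).
14.41 × 5.48 = 78.9668 → 79.0 m (3 s.f., last digit at the 10^-1 place).
Difference: 431.80544 m; keep the coarser place, 10^0.
Result: 432 m.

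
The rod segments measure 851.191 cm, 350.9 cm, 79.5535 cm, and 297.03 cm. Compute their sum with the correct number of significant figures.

1578.7 cm

851.191 cm + 350.9 cm + 79.5535 cm + 297.03 cm = 1578.6745 cm.
Addition/subtraction keeps the fewest decimal places: 851.191 → 3 decimal places, 350.9 → 1 decimal place, 79.5535 → 4 decimal places, 297.03 → 2 decimal places; limit is 1.
Rounded to 1 decimal place: 1578.7 cm.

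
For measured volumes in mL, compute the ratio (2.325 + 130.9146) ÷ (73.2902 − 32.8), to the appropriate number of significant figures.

3.29

2.325 + 130.9146 = 133.2396, limited to 3 d.p. → 6 s.f.; 73.2902 − 32.8 = 40.4902, limited to 1 d.p. → 3 s.f.
Carrying full precision, 133.2396 ÷ 40.4902 = 3.29066292584…; keep min(6, 3) = 3 s.f.
Rounded to 3 significant figures: 3.29.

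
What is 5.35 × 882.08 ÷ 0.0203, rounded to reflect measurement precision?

5.35 × 882.08 ÷ 0.0203 = 232469.359606…
Multiplication/division keeps the fewest significant figures: 5.35 → 3 s.f., 882.08 → 5 s.f., 0.0203 → 3 s.f.; limit is 3.
Rounded to 3 significant figures: 2.32 × 10^5.

2.32 × 10^5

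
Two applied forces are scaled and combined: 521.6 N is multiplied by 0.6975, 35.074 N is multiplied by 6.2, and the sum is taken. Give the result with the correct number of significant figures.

5.8 × 10^2 N

521.6 × 0.6975 = 363.816 → 3.638 × 10^2 N (4 s.f., last digit at the 10^-1 place).
35.074 × 6.2 = 217.4588 → 2.2 × 10^2 N (2 s.f., last digit at the 10^1 place).
Sum: 581.2748 N; keep the coarser place, 10^1.
Result: 5.8 × 10^2 N.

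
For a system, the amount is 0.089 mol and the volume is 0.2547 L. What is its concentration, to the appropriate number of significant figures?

0.35 mol/L

concentration = 0.089 mol ÷ 0.2547 L = 0.349430702788… mol/L.
0.089 has 2 significant figures; 0.2547 has 4.
Division/multiplication keeps the fewest: 2 significant figures.
Rounded: 0.35 mol/L.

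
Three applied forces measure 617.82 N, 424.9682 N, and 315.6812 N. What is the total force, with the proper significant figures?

1358.47 N

617.82 N + 424.9682 N + 315.6812 N = 1358.4694 N.
Addition/subtraction keeps the fewest decimal places: 617.82 → 2 decimal places, 424.9682 → 4 decimal places, 315.6812 → 4 decimal places; limit is 2.
Rounded to 2 decimal places: 1358.47 N.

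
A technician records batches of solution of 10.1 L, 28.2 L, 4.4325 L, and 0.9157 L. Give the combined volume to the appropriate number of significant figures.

10.1 L + 28.2 L + 4.4325 L + 0.9157 L = 43.6482 L.
Addition/subtraction keeps the fewest decimal places: 10.1 → 1 decimal place, 28.2 → 1 decimal place, 4.4325 → 4 decimal places, 0.9157 → 4 decimal places; limit is 1.
Rounded to 1 decimal place: 43.6 L.

43.6 L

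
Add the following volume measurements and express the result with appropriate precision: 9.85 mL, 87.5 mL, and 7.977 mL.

9.85 mL + 87.5 mL + 7.977 mL = 105.327 mL.
Addition/subtraction keeps the fewest decimal places: 9.85 → 2 decimal places, 87.5 → 1 decimal place, 7.977 → 3 decimal places; limit is 1.
Rounded to 1 decimal place: 105.3 mL.

105.3 mL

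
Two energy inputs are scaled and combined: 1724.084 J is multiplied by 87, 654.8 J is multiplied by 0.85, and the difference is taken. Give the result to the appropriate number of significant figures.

1724.084 × 87 = 149995.308 → 1.5 × 10^5 J (2 s.f., last digit at the 10^4 place).
654.8 × 0.85 = 556.58 → 5.6 × 10^2 J (2 s.f., last digit at the 10^1 place).
Difference: 149438.728 J; keep the coarser place, 10^4.
Result: 1.5 × 10^5 J.

1.5 × 10^5 J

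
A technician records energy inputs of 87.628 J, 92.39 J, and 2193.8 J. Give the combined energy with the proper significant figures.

2373.8 J

87.628 J + 92.39 J + 2193.8 J = 2373.818 J.
Addition/subtraction keeps the fewest decimal places: 87.628 → 3 decimal places, 92.39 → 2 decimal places, 2193.8 → 1 decimal place; limit is 1.
Rounded to 1 decimal place: 2373.8 J.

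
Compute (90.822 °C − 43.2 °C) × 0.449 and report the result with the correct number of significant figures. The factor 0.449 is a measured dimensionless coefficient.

21.4 °C

90.822 °C − 43.2 °C = 47.622 °C; the difference is limited to 1 decimal place (3 s.f.).
Carrying full precision, 47.622 × 0.449 = 21.382278 °C; 0.449 has 3 s.f., so the result keeps min(3, 3) = 3 s.f.
Rounded to 3 significant figures: 21.4 °C.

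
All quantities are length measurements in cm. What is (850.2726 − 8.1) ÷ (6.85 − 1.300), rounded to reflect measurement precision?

850.2726 − 8.1 = 842.1726, limited to 1 d.p. → 4 s.f.; 6.85 − 1.300 = 5.550, limited to 2 d.p. → 3 s.f.
Carrying full precision, 842.1726 ÷ 5.550 = 151.742810811…; keep min(4, 3) = 3 s.f.
Rounded to 3 significant figures: 1.52 × 10².

1.52 × 10²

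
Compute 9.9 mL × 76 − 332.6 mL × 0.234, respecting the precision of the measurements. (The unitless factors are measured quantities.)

9.9 × 76 = 752.4 → 7.5 × 10² mL (2 s.f., last digit at the 10^1 place).
332.6 × 0.234 = 77.8284 → 77.8 mL (3 s.f., last digit at the 10^-1 place).
Difference: 674.5716 mL; keep the coarser place, 10^1.
Result: 6.7 × 10² mL.

6.7 × 10² mL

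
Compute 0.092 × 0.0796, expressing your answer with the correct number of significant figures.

0.0073

0.092 × 0.0796 = 0.0073232
Multiplication/division keeps the fewest significant figures: 0.092 → 2 s.f., 0.0796 → 3 s.f.; limit is 2.
Rounded to 2 significant figures: 0.0073.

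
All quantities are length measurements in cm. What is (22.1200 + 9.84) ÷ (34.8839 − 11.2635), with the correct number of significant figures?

1.353

22.1200 + 9.84 = 31.9600, limited to 2 d.p. → 4 s.f.; 34.8839 − 11.2635 = 23.6204, limited to 4 d.p. → 6 s.f.
Carrying full precision, 31.9600 ÷ 23.6204 = 1.35306768725…; keep min(4, 6) = 4 s.f.
Rounded to 4 significant figures: 1.353.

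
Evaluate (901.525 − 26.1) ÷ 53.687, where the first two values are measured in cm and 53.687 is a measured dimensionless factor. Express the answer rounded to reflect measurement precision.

16.31 cm

901.525 cm − 26.1 cm = 875.425 cm; the difference is limited to 1 decimal place (4 s.f.).
Carrying full precision, 875.425 ÷ 53.687 = 16.3060889973… cm; 53.687 has 5 s.f., so the result keeps min(4, 5) = 4 s.f.
Rounded to 4 significant figures: 16.31 cm.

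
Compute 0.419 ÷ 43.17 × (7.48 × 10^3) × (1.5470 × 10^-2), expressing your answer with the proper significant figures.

0.419 ÷ 43.17 × (7.48 × 10^3) × (1.5470 × 10^-2) = 1.12311411628…
Multiplication/division keeps the fewest significant figures: 0.419 → 3 s.f., 43.17 → 4 s.f., 7.48 × 10^3 → 3 s.f., 1.5470 × 10^-2 → 5 s.f.; limit is 3.
Rounded to 3 significant figures: 1.12.

1.12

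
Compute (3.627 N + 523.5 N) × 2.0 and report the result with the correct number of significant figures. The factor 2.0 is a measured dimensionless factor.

3.627 N + 523.5 N = 527.127 N; the sum is limited to 1 decimal place (4 s.f.).
Carrying full precision, 527.127 × 2.0 = 1054.254 N; 2.0 has 2 s.f., so the result keeps min(4, 2) = 2 s.f.
Rounded to 2 significant figures: 1.1 × 10^3 N.

1.1 × 10^3 N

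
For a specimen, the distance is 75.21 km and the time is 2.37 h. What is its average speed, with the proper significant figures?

average speed = 75.21 km ÷ 2.37 h = 31.7341772152… km/h.
75.21 has 4 significant figures; 2.37 has 3.
Division/multiplication keeps the fewest: 3 significant figures.
Rounded: 31.7 km/h.

31.7 km/h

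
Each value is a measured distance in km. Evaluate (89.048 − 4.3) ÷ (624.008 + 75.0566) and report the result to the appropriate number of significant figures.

0.121

89.048 − 4.3 = 84.748, limited to 1 d.p. → 3 s.f.; 624.008 + 75.0566 = 699.0646, limited to 3 d.p. → 6 s.f.
Carrying full precision, 84.748 ÷ 699.0646 = 0.121230570108…; keep min(3, 6) = 3 s.f.
Rounded to 3 significant figures: 0.121.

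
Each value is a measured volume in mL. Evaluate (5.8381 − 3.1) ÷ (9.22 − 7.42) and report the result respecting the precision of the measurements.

1.5

5.8381 − 3.1 = 2.7381, limited to 1 d.p. → 2 s.f.; 9.22 − 7.42 = 1.80, limited to 2 d.p. → 3 s.f.
Carrying full precision, 2.7381 ÷ 1.80 = 1.52116666667…; keep min(2, 3) = 2 s.f.
Rounded to 2 significant figures: 1.5.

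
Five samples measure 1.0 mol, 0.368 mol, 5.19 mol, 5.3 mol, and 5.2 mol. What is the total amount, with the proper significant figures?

17.1 mol

1.0 mol + 0.368 mol + 5.19 mol + 5.3 mol + 5.2 mol = 17.058 mol.
Addition/subtraction keeps the fewest decimal places: 1.0 → 1 decimal place, 0.368 → 3 decimal places, 5.19 → 2 decimal places, 5.3 → 1 decimal place, 5.2 → 1 decimal place; limit is 1.
Rounded to 1 decimal place: 17.1 mol.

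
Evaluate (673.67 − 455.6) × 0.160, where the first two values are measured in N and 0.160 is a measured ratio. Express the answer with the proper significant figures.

34.9 N

673.67 N − 455.6 N = 218.07 N; the difference is limited to 1 decimal place (4 s.f.).
Carrying full precision, 218.07 × 0.160 = 34.8912 N; 0.160 has 3 s.f., so the result keeps min(4, 3) = 3 s.f.
Rounded to 3 significant figures: 34.9 N.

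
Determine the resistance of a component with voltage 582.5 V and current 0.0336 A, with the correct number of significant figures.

1.73 × 10^4 Ω

resistance = 582.5 V ÷ 0.0336 A = 17336.3095238… Ω.
582.5 has 4 significant figures; 0.0336 has 3.
Division/multiplication keeps the fewest: 3 significant figures.
Rounded: 1.73 × 10^4 Ω.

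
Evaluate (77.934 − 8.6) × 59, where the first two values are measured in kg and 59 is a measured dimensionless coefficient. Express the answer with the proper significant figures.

4.1 × 10³ kg

77.934 kg − 8.6 kg = 69.334 kg; the difference is limited to 1 decimal place (3 s.f.).
Carrying full precision, 69.334 × 59 = 4090.706 kg; 59 has 2 s.f., so the result keeps min(3, 2) = 2 s.f.
Rounded to 2 significant figures: 4.1 × 10³ kg.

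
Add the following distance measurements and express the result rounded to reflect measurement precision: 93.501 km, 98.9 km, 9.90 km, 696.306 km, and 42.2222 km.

940.8 km

93.501 km + 98.9 km + 9.90 km + 696.306 km + 42.2222 km = 940.8292 km.
Addition/subtraction keeps the fewest decimal places: 93.501 → 3 decimal places, 98.9 → 1 decimal place, 9.90 → 2 decimal places, 696.306 → 3 decimal places, 42.2222 → 4 decimal places; limit is 1.
Rounded to 1 decimal place: 940.8 km.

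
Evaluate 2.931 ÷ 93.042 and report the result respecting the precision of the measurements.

2.931 ÷ 93.042 = 0.0315019023667…
Multiplication/division keeps the fewest significant figures: 2.931 → 4 s.f., 93.042 → 5 s.f.; limit is 4.
Rounded to 4 significant figures: 3.150 × 10⁻².

3.150 × 10⁻²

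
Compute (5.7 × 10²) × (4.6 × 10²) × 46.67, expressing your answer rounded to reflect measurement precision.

1.2 × 10⁷

(5.7 × 10²) × (4.6 × 10²) × 46.67 = 12236874
Multiplication/division keeps the fewest significant figures: 5.7 × 10² → 2 s.f., 4.6 × 10² → 2 s.f., 46.67 → 4 s.f.; limit is 2.
Rounded to 2 significant figures: 1.2 × 10⁷.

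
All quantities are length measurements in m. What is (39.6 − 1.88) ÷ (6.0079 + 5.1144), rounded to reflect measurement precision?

3.39

39.6 − 1.88 = 37.72, limited to 1 d.p. → 3 s.f.; 6.0079 + 5.1144 = 11.1223, limited to 4 d.p. → 6 s.f.
Carrying full precision, 37.72 ÷ 11.1223 = 3.39138487543…; keep min(3, 6) = 3 s.f.
Rounded to 3 significant figures: 3.39.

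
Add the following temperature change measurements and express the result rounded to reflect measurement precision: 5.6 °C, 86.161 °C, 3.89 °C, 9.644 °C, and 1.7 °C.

107.0 °C

5.6 °C + 86.161 °C + 3.89 °C + 9.644 °C + 1.7 °C = 106.995 °C.
Addition/subtraction keeps the fewest decimal places: 5.6 → 1 decimal place, 86.161 → 3 decimal places, 3.89 → 2 decimal places, 9.644 → 3 decimal places, 1.7 → 1 decimal place; limit is 1.
Rounded to 1 decimal place: 107.0 °C.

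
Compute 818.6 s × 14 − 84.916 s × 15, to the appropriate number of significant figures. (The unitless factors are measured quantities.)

818.6 × 14 = 11460.4 → 1.1 × 10⁴ s (2 s.f., last digit at the 10^3 place).
84.916 × 15 = 1273.74 → 1.3 × 10³ s (2 s.f., last digit at the 10^2 place).
Difference: 10186.66 s; keep the coarser place, 10^3.
Result: 1.0 × 10⁴ s.

1.0 × 10⁴ s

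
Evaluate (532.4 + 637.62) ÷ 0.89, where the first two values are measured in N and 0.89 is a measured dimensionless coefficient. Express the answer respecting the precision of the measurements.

1.3 × 10³ N

532.4 N + 637.62 N = 1170.02 N; the sum is limited to 1 decimal place (5 s.f.).
Carrying full precision, 1170.02 ÷ 0.89 = 1314.62921348… N; 0.89 has 2 s.f., so the result keeps min(5, 2) = 2 s.f.
Rounded to 2 significant figures: 1.3 × 10³ N.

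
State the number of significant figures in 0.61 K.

2

0.61: leading zeros are not significant.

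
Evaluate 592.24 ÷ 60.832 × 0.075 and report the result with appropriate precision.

592.24 ÷ 60.832 × 0.075 = 0.730174907943…
Multiplication/division keeps the fewest significant figures: 592.24 → 5 s.f., 60.832 → 5 s.f., 0.075 → 2 s.f.; limit is 2.
Rounded to 2 significant figures: 0.73.

0.73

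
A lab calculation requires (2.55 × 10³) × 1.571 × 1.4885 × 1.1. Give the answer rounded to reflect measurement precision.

6.6 × 10³

(2.55 × 10³) × 1.571 × 1.4885 × 1.1 = 6559.3059675
Multiplication/division keeps the fewest significant figures: 2.55 × 10³ → 3 s.f., 1.571 → 4 s.f., 1.4885 → 5 s.f., 1.1 → 2 s.f.; limit is 2.
Rounded to 2 significant figures: 6.6 × 10³.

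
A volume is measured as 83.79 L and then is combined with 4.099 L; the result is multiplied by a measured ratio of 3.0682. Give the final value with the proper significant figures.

83.79 L + 4.099 L = 87.889 L; the sum is limited to 2 decimal places (4 s.f.).
Carrying full precision, 87.889 × 3.0682 = 269.6610298 L; 3.0682 has 5 s.f., so the result keeps min(4, 5) = 4 s.f.
Rounded to 4 significant figures: 269.7 L.

269.7 L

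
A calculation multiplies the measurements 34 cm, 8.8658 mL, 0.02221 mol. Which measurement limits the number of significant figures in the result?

34 cm

34 cm → 2 s.f.; 8.8658 mL → 5 s.f.; 0.02221 mol → 4 s.f.
The fewest is 2 significant figures, from 34 cm.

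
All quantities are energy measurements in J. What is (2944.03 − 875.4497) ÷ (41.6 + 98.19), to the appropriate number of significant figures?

14.80

2944.03 − 875.4497 = 2068.5803, limited to 2 d.p. → 6 s.f.; 41.6 + 98.19 = 139.79, limited to 1 d.p. → 4 s.f.
Carrying full precision, 2068.5803 ÷ 139.79 = 14.7977702268…; keep min(6, 4) = 4 s.f.
Rounded to 4 significant figures: 14.80.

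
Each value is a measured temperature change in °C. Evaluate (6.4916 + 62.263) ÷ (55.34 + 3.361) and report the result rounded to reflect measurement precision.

1.171

6.4916 + 62.263 = 68.7546, limited to 3 d.p. → 5 s.f.; 55.34 + 3.361 = 58.701, limited to 2 d.p. → 4 s.f.
Carrying full precision, 68.7546 ÷ 58.701 = 1.17126795114…; keep min(5, 4) = 4 s.f.
Rounded to 4 significant figures: 1.171.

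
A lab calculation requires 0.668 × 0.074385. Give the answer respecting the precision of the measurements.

0.0497

0.668 × 0.074385 = 0.04968918
Multiplication/division keeps the fewest significant figures: 0.668 → 3 s.f., 0.074385 → 5 s.f.; limit is 3.
Rounded to 3 significant figures: 0.0497.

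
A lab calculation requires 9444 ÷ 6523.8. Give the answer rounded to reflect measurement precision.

9444 ÷ 6523.8 = 1.44762255127…
Multiplication/division keeps the fewest significant figures: 9444 → 4 s.f., 6523.8 → 5 s.f.; limit is 4.
Rounded to 4 significant figures: 1.448.

1.448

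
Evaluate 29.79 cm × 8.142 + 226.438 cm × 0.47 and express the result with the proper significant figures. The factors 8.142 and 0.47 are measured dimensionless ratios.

29.79 × 8.142 = 242.55018 → 242.6 cm (4 s.f., last digit at the 10^-1 place).
226.438 × 0.47 = 106.42586 → 1.1 × 10^2 cm (2 s.f., last digit at the 10^1 place).
Sum: 348.97604 cm; keep the coarser place, 10^1.
Result: 3.5 × 10^2 cm.

3.5 × 10^2 cm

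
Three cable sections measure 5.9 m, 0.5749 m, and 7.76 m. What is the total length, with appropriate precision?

5.9 m + 0.5749 m + 7.76 m = 14.2349 m.
Addition/subtraction keeps the fewest decimal places: 5.9 → 1 decimal place, 0.5749 → 4 decimal places, 7.76 → 2 decimal places; limit is 1.
Rounded to 1 decimal place: 14.2 m.

14.2 m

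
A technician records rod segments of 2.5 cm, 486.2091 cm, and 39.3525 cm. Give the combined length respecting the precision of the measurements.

528.1 cm

2.5 cm + 486.2091 cm + 39.3525 cm = 528.0616 cm.
Addition/subtraction keeps the fewest decimal places: 2.5 → 1 decimal place, 486.2091 → 4 decimal places, 39.3525 → 4 decimal places; limit is 1.
Rounded to 1 decimal place: 528.1 cm.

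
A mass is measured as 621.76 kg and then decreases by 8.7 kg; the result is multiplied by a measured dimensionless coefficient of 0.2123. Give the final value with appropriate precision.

621.76 kg − 8.7 kg = 613.06 kg; the difference is limited to 1 decimal place (4 s.f.).
Carrying full precision, 613.06 × 0.2123 = 130.152638 kg; 0.2123 has 4 s.f., so the result keeps min(4, 4) = 4 s.f.
Rounded to 4 significant figures: 1.302 × 10^2 kg.

1.302 × 10^2 kg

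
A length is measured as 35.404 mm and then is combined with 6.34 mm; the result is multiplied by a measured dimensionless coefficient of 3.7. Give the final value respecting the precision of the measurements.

35.404 mm + 6.34 mm = 41.744 mm; the sum is limited to 2 decimal places (4 s.f.).
Carrying full precision, 41.744 × 3.7 = 154.4528 mm; 3.7 has 2 s.f., so the result keeps min(4, 2) = 2 s.f.
Rounded to 2 significant figures: 1.5 × 10^2 mm.

1.5 × 10^2 mm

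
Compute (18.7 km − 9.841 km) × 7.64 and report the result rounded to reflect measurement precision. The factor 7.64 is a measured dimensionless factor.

68 km

18.7 km − 9.841 km = 8.859 km; the difference is limited to 1 decimal place (2 s.f.).
Carrying full precision, 8.859 × 7.64 = 67.68276 km; 7.64 has 3 s.f., so the result keeps min(2, 3) = 2 s.f.
Rounded to 2 significant figures: 68 km.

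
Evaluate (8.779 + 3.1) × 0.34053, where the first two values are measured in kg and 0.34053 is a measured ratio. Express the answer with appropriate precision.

4.05 kg

8.779 kg + 3.1 kg = 11.879 kg; the sum is limited to 1 decimal place (3 s.f.).
Carrying full precision, 11.879 × 0.34053 = 4.04515587 kg; 0.34053 has 5 s.f., so the result keeps min(3, 5) = 3 s.f.
Rounded to 3 significant figures: 4.05 kg.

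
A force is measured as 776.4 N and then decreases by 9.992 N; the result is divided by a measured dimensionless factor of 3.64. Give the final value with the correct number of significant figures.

211 N

776.4 N − 9.992 N = 766.408 N; the difference is limited to 1 decimal place (4 s.f.).
Carrying full precision, 766.408 ÷ 3.64 = 210.551648352… N; 3.64 has 3 s.f., so the result keeps min(4, 3) = 3 s.f.
Rounded to 3 significant figures: 211 N.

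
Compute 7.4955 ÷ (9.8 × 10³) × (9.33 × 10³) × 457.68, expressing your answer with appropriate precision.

3.3 × 10³

7.4955 ÷ (9.8 × 10³) × (9.33 × 10³) × 457.68 = 3266.01452094…
Multiplication/division keeps the fewest significant figures: 7.4955 → 5 s.f., 9.8 × 10³ → 2 s.f., 9.33 × 10³ → 3 s.f., 457.68 → 5 s.f.; limit is 2.
Rounded to 2 significant figures: 3.3 × 10³.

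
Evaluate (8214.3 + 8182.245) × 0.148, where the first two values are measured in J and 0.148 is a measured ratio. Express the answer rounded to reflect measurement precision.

8214.3 J + 8182.245 J = 16396.545 J; the sum is limited to 1 decimal place (6 s.f.).
Carrying full precision, 16396.545 × 0.148 = 2426.68866 J; 0.148 has 3 s.f., so the result keeps min(6, 3) = 3 s.f.
Rounded to 3 significant figures: 2.43 × 10^3 J.

2.43 × 10^3 J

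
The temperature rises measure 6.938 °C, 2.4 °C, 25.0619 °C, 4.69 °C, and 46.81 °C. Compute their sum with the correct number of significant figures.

6.938 °C + 2.4 °C + 25.0619 °C + 4.69 °C + 46.81 °C = 85.8999 °C.
Addition/subtraction keeps the fewest decimal places: 6.938 → 3 decimal places, 2.4 → 1 decimal place, 25.0619 → 4 decimal places, 4.69 → 2 decimal places, 46.81 → 2 decimal places; limit is 1.
Rounded to 1 decimal place: 85.9 °C.

85.9 °C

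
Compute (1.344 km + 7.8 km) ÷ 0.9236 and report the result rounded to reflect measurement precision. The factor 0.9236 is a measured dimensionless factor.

9.9 km

1.344 km + 7.8 km = 9.144 km; the sum is limited to 1 decimal place (2 s.f.).
Carrying full precision, 9.144 ÷ 0.9236 = 9.90038977913… km; 0.9236 has 4 s.f., so the result keeps min(2, 4) = 2 s.f.
Rounded to 2 significant figures: 9.9 km.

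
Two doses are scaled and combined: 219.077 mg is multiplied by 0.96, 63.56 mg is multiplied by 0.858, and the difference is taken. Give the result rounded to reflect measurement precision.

1.6 × 10^2 mg

219.077 × 0.96 = 210.31392 → 2.1 × 10^2 mg (2 s.f., last digit at the 10^1 place).
63.56 × 0.858 = 54.53448 → 54.5 mg (3 s.f., last digit at the 10^-1 place).
Difference: 155.77944 mg; keep the coarser place, 10^1.
Result: 1.6 × 10^2 mg.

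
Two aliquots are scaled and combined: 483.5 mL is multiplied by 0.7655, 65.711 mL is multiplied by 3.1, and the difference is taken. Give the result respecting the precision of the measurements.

1.7 × 10^2 mL

483.5 × 0.7655 = 370.11925 → 370.1 mL (4 s.f., last digit at the 10^-1 place).
65.711 × 3.1 = 203.7041 → 2.0 × 10^2 mL (2 s.f., last digit at the 10^1 place).
Difference: 166.41515 mL; keep the coarser place, 10^1.
Result: 1.7 × 10^2 mL.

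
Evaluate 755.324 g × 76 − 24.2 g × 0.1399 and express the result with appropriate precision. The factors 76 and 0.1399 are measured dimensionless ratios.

755.324 × 76 = 57404.624 → 5.7 × 10⁴ g (2 s.f., last digit at the 10^3 place).
24.2 × 0.1399 = 3.38558 → 3.39 g (3 s.f., last digit at the 10^-2 place).
Difference: 57401.23842 g; keep the coarser place, 10^3.
Result: 5.7 × 10⁴ g.

5.7 × 10⁴ g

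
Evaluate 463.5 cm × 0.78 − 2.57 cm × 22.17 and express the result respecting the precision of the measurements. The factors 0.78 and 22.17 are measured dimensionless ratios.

3.0 × 10² cm

463.5 × 0.78 = 361.53 → 3.6 × 10² cm (2 s.f., last digit at the 10^1 place).
2.57 × 22.17 = 56.9769 → 57.0 cm (3 s.f., last digit at the 10^-1 place).
Difference: 304.5531 cm; keep the coarser place, 10^1.
Result: 3.0 × 10² cm.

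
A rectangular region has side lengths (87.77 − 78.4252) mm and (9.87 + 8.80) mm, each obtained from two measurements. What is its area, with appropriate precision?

87.77 − 78.4252 = 9.3448, limited to 2 d.p. → 3 s.f.; 9.87 + 8.80 = 18.67, limited to 2 d.p. → 4 s.f.
Carrying full precision, 9.3448 × 18.67 = 174.467416; keep min(3, 4) = 3 s.f.
Rounded to 3 significant figures: 1.74 × 10² mm².

1.74 × 10² mm²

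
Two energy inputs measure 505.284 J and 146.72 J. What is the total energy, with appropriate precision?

652.00 J

505.284 J + 146.72 J = 652.004 J.
Addition/subtraction keeps the fewest decimal places: 505.284 → 3 decimal places, 146.72 → 2 decimal places; limit is 2.
Rounded to 2 decimal places: 652.00 J.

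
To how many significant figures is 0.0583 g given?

0.0583: leading zeros are not significant.

3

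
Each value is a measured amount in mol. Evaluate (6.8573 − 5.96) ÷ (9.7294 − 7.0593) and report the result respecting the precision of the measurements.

6.8573 − 5.96 = 0.8973, limited to 2 d.p. → 2 s.f.; 9.7294 − 7.0593 = 2.6701, limited to 4 d.p. → 5 s.f.
Carrying full precision, 0.8973 ÷ 2.6701 = 0.336054829407…; keep min(2, 5) = 2 s.f.
Rounded to 2 significant figures: 3.4 × 10⁻¹.

3.4 × 10⁻¹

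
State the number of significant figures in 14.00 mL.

4

14.00: trailing zeros after a decimal point are significant.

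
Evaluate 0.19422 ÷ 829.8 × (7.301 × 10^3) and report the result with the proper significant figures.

1.709

0.19422 ÷ 829.8 × (7.301 × 10^3) = 1.70884577007…
Multiplication/division keeps the fewest significant figures: 0.19422 → 5 s.f., 829.8 → 4 s.f., 7.301 × 10^3 → 4 s.f.; limit is 4.
Rounded to 4 significant figures: 1.709.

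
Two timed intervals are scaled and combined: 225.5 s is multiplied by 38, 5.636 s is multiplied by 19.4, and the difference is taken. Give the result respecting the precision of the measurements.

8.5 × 10³ s

225.5 × 38 = 8569 → 8.6 × 10³ s (2 s.f., last digit at the 10^2 place).
5.636 × 19.4 = 109.3384 → 109 s (3 s.f., last digit at the 10^0 place).
Difference: 8459.6616 s; keep the coarser place, 10^2.
Result: 8.5 × 10³ s.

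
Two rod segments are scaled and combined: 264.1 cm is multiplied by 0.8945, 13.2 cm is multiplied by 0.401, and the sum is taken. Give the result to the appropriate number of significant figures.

241.5 cm

264.1 × 0.8945 = 236.23745 → 236.2 cm (4 s.f., last digit at the 10^-1 place).
13.2 × 0.401 = 5.2932 → 5.29 cm (3 s.f., last digit at the 10^-2 place).
Sum: 241.53065 cm; keep the coarser place, 10^-1.
Result: 241.5 cm.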